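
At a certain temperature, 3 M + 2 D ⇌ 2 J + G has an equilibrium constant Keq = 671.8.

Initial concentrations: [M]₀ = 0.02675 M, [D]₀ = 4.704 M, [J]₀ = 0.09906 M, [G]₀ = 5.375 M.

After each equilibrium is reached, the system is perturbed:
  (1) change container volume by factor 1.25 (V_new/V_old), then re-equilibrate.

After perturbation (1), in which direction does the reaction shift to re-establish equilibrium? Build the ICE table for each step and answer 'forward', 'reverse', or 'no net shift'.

Q₀ = 124.5 vs Keq = 671.8 ⇒ Q<K, forward
Step 1:
                  M         D         J         G
  init      0.02675     4.704   0.09906     5.375
  Δ        -0.01075 -0.007167  0.007167  0.003584
  eq          0.016     4.697    0.1062     5.379
  solve Keq expr → x = 0.003584; check Q = 671.8
Then change container volume by factor 1.25 (V_new/V_old).
Step 2:
                  M         D         J         G
  init       0.0128     3.757   0.08498     4.303
  Δ        0.001901  0.001267 -0.001267 -6.3364e-04
  eq         0.0147     3.759   0.08371     4.302
  solve Keq expr → x = -6.3364e-04; check Q = 671.8

Direction: reverse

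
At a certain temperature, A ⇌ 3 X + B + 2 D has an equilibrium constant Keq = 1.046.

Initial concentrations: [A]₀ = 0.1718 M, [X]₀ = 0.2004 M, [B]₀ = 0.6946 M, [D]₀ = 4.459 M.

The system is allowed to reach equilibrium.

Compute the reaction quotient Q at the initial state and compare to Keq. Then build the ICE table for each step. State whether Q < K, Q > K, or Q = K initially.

Q₀ = 0.647; Q < K (proceeds forward)

Q₀ = 0.647 vs Keq = 1.046 ⇒ Q<K, forward
Step 1:
                   A          X          B          D
  Initial     0.1718     0.2004     0.6946      4.459
  Change   -0.009554    0.02866   0.009554    0.01911
  Equil       0.1622     0.2291     0.7042      4.478
  solve Keq expr → x = 0.009554; check Q = 1.046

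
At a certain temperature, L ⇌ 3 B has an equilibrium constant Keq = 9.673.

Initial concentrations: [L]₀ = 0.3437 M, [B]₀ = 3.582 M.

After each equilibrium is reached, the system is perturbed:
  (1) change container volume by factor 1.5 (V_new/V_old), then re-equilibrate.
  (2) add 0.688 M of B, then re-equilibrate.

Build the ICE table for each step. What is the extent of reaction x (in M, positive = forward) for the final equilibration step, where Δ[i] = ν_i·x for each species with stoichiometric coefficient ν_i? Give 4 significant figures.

Q₀ = 133.7 vs Keq = 9.673 ⇒ Q>K, reverse
Step 1:
                   L          B
  init        0.3437      3.582
  Δ           0.5181     -1.554
  eq          0.8618      2.028
  solve Keq expr → x = -0.5181; check Q = 9.673
Then change container volume by factor 1.5 (V_new/V_old).
Step 2:
                   L          B
  init        0.5745      1.352
  Δ          -0.1024     0.3073
  eq          0.4721      1.659
  solve Keq expr → x = 0.1024; check Q = 9.673
Then add 0.688 M of B.
Step 3:
                   L          B
  init        0.4721      2.347
  Δ           0.1697    -0.5092
  eq          0.6418      1.838
  solve Keq expr → x = -0.1697; check Q = 9.673

x = -0.1697 M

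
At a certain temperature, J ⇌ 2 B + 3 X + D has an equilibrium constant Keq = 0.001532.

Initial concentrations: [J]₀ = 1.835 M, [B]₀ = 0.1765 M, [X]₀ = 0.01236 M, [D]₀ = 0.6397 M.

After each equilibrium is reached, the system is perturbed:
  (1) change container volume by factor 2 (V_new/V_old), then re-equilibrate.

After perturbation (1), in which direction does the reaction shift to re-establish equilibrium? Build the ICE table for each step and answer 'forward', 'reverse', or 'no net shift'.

Direction: forward

Q₀ = 2.0506e-08 vs Keq = 0.001532 ⇒ Q<K, forward
Step 1:
                    J           B           X           D
  I             1.835      0.1765     0.01236      0.6397
  C          -0.09563      0.1913      0.2869     0.09563
  E             1.739      0.3678      0.2992      0.7353
  solve Keq expr → x = 0.09563; check Q = 0.001532
Then change container volume by factor 2 (V_new/V_old).
Step 2:
                    J           B           X           D
  I            0.8697      0.1839      0.1496      0.3677
  C          -0.05706      0.1141      0.1712     0.05706
  E            0.8126       0.298      0.3208      0.4247
  solve Keq expr → x = 0.05706; check Q = 0.001532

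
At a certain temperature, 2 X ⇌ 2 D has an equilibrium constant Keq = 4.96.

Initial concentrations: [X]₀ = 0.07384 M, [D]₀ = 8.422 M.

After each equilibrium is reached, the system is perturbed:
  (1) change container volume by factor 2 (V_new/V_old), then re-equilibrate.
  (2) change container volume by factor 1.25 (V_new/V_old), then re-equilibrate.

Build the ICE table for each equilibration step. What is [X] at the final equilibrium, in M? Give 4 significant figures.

Q₀ = 1.3009e+04 vs Keq = 4.96 ⇒ Q>K, reverse
Step 1:
                  X         D
  init      0.07384     8.422
  Δ           2.559    -2.559
  eq          2.633     5.863
  solve Keq expr → x = -1.279; check Q = 4.96
Then change container volume by factor 2 (V_new/V_old).
Step 2:
                  X         D
  init        1.316     2.932
  Δ               0         0
  eq          1.316     2.932
  solve Keq expr → x = 0; check Q = 4.96
Then change container volume by factor 1.25 (V_new/V_old).
Step 3:
                  X         D
  init        1.053     2.345
  Δ               0         0
  eq          1.053     2.345
  solve Keq expr → x = 0; check Q = 4.96

[X]_eq = 1.053 M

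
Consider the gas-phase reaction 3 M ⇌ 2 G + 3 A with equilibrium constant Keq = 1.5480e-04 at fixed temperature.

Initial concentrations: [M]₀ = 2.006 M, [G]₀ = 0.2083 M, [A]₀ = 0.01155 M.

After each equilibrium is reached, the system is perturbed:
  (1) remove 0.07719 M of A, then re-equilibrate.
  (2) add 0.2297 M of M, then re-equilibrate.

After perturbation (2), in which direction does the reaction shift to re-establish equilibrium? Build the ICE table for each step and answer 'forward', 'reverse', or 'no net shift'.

Direction: forward

Q₀ = 8.2819e-09 vs Keq = 1.5480e-04 ⇒ Q<K, forward
Step 1:
                    M           G           A
  Initial       2.006      0.2083     0.01155
  Change      -0.1904       0.127      0.1904
  Equil         1.816      0.3353       0.202
  solve Keq expr → x = 0.06348; check Q = 1.5480e-04
Then remove 0.07719 M of A.
Step 2:
                    M           G           A
  Initial       1.816      0.3353      0.1248
  Change     -0.05725     0.03817     0.05725
  Equil         1.758      0.3734      0.1821
  solve Keq expr → x = 0.01908; check Q = 1.5480e-04
Then add 0.2297 M of M.
Step 3:
                    M           G           A
  Initial       1.988      0.3734      0.1821
  Change     -0.01775     0.01183     0.01775
  Equil          1.97      0.3853      0.1998
  solve Keq expr → x = 0.005916; check Q = 1.5480e-04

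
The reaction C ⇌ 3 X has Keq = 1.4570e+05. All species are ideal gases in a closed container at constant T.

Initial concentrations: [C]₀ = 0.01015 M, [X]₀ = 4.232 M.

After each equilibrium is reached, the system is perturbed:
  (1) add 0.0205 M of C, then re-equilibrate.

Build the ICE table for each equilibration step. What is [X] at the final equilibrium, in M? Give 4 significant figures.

Q₀ = 7467 vs Keq = 1.4570e+05 ⇒ Q<K, forward
Step 1:
                    C           X
  init        0.01015       4.232
  Δ         -0.009619     0.02886
  eq       5.3092e-04       4.261
  solve Keq expr → x = 0.009619; check Q = 1.4570e+05
Then add 0.0205 M of C.
Step 2:
                    C           X
  init        0.02103       4.261
  Δ          -0.02048     0.06143
  eq       5.5422e-04       4.322
  solve Keq expr → x = 0.02048; check Q = 1.4570e+05

[X]_eq = 4.322 M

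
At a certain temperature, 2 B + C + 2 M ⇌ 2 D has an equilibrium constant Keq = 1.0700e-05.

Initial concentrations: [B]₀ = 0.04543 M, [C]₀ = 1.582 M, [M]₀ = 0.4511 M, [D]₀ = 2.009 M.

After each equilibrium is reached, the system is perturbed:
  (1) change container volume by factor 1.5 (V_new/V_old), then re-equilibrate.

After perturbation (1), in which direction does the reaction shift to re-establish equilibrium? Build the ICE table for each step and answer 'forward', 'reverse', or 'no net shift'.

Direction: reverse

Q₀ = 6075 vs Keq = 1.0700e-05 ⇒ Q>K, reverse
Step 1:
                    B           C           M           D
  I           0.04543       1.582      0.4511       2.009
  C             1.983      0.9915       1.983      -1.983
  E             2.029       2.574       2.434     0.02591
  solve Keq expr → x = -0.9915; check Q = 1.0700e-05
Then change container volume by factor 1.5 (V_new/V_old).
Step 2:
                    B           C           M           D
  I             1.352       1.716       1.623     0.01727
  C          0.007761    0.003881    0.007761   -0.007761
  E              1.36        1.72       1.631    0.009513
  solve Keq expr → x = -0.003881; check Q = 1.0700e-05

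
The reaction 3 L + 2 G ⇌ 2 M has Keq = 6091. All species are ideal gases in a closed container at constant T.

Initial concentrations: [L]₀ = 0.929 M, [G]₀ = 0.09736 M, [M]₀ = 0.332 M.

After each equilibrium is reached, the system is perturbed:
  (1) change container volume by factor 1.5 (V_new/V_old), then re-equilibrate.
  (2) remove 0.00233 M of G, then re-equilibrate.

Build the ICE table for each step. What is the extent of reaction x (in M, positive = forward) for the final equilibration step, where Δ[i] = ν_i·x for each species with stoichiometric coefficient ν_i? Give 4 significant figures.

x = -0.001089 M

Q₀ = 14.5 vs Keq = 6091 ⇒ Q<K, forward
Step 1:
                   L          G          M
  init         0.929    0.09736      0.332
  Δ          -0.1346   -0.08973    0.08973
  eq          0.7944   0.007632     0.4217
  solve Keq expr → x = 0.04486; check Q = 6091
Then change container volume by factor 1.5 (V_new/V_old).
Step 2:
                   L          G          M
  init        0.5296   0.005088     0.2812
  Δ          0.00596   0.003974  -0.003974
  eq          0.5356   0.009061     0.2772
  solve Keq expr → x = -0.001987; check Q = 6091
Then remove 0.00233 M of G.
Step 3:
                   L          G          M
  init        0.5356   0.006731     0.2772
  Δ         0.003266   0.002177  -0.002177
  eq          0.5388   0.008909      0.275
  solve Keq expr → x = -0.001089; check Q = 6091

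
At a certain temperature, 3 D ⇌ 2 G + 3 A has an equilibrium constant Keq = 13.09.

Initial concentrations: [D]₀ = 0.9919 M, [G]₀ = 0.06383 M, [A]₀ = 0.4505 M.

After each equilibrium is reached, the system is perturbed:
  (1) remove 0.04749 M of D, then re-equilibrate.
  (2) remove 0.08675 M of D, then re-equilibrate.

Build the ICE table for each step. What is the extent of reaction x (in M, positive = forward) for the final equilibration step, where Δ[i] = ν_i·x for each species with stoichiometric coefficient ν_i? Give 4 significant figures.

x = -0.01905 M

Q₀ = 3.8171e-04 vs Keq = 13.09 ⇒ Q<K, forward
Step 1:
                  D         G         A
  init       0.9919   0.06383    0.4505
  Δ         -0.6818    0.4546    0.6818
  eq         0.3101    0.5184     1.132
  solve Keq expr → x = 0.2273; check Q = 13.09
Then remove 0.04749 M of D.
Step 2:
                  D         G         A
  init       0.2626    0.5184     1.132
  Δ         0.03096  -0.02064  -0.03096
  eq         0.2935    0.4978     1.101
  solve Keq expr → x = -0.01032; check Q = 13.09
Then remove 0.08675 M of D.
Step 3:
                  D         G         A
  init       0.2068    0.4978     1.101
  Δ         0.05714  -0.03809  -0.05714
  eq         0.2639    0.4597     1.044
  solve Keq expr → x = -0.01905; check Q = 13.09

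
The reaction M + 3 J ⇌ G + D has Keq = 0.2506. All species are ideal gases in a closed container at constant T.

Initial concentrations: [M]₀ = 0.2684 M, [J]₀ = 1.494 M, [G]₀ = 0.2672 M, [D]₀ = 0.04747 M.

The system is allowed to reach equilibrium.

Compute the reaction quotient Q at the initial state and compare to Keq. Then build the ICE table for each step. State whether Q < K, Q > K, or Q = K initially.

Q₀ = 0.01417 vs Keq = 0.2506 ⇒ Q<K, forward
Step 1:
                   M          J          G          D
  Initial     0.2684      1.494     0.2672    0.04747
  Change     -0.1123    -0.3368     0.1123     0.1123
  Equil       0.1561      1.157     0.3795     0.1597
  solve Keq expr → x = 0.1123; check Q = 0.2506

Q₀ = 0.01417; Q < K (proceeds forward)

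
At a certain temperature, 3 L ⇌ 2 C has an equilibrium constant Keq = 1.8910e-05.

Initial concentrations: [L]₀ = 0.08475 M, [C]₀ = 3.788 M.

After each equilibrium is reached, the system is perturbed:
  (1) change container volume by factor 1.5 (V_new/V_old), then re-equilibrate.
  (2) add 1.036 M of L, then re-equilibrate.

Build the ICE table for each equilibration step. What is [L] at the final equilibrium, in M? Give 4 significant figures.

[L]_eq = 4.812 M

Q₀ = 2.3572e+04 vs Keq = 1.8910e-05 ⇒ Q>K, reverse
Step 1:
                    L           C
  Initial     0.08475       3.788
  Change        5.594      -3.729
  Equil         5.678     0.05884
  solve Keq expr → x = -1.865; check Q = 1.8910e-05
Then change container volume by factor 1.5 (V_new/V_old).
Step 2:
                    L           C
  Initial       3.786     0.03923
  Change       0.0106   -0.007064
  Equil         3.796     0.03216
  solve Keq expr → x = -0.003532; check Q = 1.8910e-05
Then add 1.036 M of L.
Step 3:
                    L           C
  Initial       4.832     0.03216
  Change      -0.0206     0.01373
  Equil         4.812      0.0459
  solve Keq expr → x = 0.006866; check Q = 1.8910e-05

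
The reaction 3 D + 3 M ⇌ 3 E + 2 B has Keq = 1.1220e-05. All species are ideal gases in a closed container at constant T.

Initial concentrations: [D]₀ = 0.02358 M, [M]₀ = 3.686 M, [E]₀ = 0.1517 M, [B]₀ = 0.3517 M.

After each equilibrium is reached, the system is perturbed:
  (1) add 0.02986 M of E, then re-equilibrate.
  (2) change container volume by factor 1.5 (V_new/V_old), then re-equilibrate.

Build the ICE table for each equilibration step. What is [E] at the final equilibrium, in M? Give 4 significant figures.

Q₀ = 0.6577 vs Keq = 1.1220e-05 ⇒ Q>K, reverse
Step 1:
                    D           M           E           B
  init        0.02358       3.686      0.1517      0.3517
  Δ             0.122       0.122      -0.122    -0.08134
  eq           0.1456       3.808     0.02969      0.2704
  solve Keq expr → x = -0.04067; check Q = 1.1220e-05
Then add 0.02986 M of E.
Step 2:
                    D           M           E           B
  init         0.1456       3.808     0.05955      0.2704
  Δ           0.02346     0.02346    -0.02346    -0.01564
  eq           0.1691       3.831     0.03609      0.2547
  solve Keq expr → x = -0.00782; check Q = 1.1220e-05
Then change container volume by factor 1.5 (V_new/V_old).
Step 3:
                    D           M           E           B
  init         0.1127       2.554     0.02406      0.1698
  Δ           0.00243     0.00243    -0.00243    -0.00162
  eq           0.1151       2.557     0.02163      0.1682
  solve Keq expr → x = -8.1001e-04; check Q = 1.1220e-05

[E]_eq = 0.02163 M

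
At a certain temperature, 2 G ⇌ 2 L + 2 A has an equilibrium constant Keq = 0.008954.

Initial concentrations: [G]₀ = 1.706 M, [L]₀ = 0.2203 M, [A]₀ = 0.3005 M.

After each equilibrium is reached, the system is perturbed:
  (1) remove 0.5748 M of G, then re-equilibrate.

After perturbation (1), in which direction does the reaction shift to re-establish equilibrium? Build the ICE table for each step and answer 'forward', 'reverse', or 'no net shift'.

Direction: reverse

Q₀ = 0.001506 vs Keq = 0.008954 ⇒ Q<K, forward
Step 1:
                   G          L          A
  I            1.706     0.2203     0.3005
  C          -0.1281     0.1281     0.1281
  E            1.578     0.3484     0.4286
  solve Keq expr → x = 0.06404; check Q = 0.008954
Then remove 0.5748 M of G.
Step 2:
                   G          L          A
  I            1.003     0.3484     0.4286
  C          0.06766   -0.06766   -0.06766
  E            1.071     0.2807     0.3609
  solve Keq expr → x = -0.03383; check Q = 0.008954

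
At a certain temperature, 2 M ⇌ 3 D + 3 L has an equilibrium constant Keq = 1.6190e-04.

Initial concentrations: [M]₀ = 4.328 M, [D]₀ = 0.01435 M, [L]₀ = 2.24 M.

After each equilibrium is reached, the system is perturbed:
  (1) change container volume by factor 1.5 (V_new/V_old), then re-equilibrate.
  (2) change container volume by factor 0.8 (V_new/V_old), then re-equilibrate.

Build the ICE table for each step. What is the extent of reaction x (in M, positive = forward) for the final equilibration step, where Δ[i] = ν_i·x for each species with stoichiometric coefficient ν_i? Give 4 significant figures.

Q₀ = 1.7731e-06 vs Keq = 1.6190e-04 ⇒ Q<K, forward
Step 1:
                  M         D         L
  I           4.328   0.01435      2.24
  C        -0.03239   0.04858   0.04858
  E           4.296   0.06293     2.289
  solve Keq expr → x = 0.01619; check Q = 1.6190e-04
Then change container volume by factor 1.5 (V_new/V_old).
Step 2:
                  M         D         L
  I           2.864   0.04195     1.526
  C        -0.01897   0.02845   0.02845
  E           2.845   0.07041     1.554
  solve Keq expr → x = 0.009484; check Q = 1.6190e-04
Then change container volume by factor 0.8 (V_new/V_old).
Step 3:
                  M         D         L
  I           3.556   0.08801     1.943
  C         0.01449  -0.02173  -0.02173
  E            3.57   0.06628     1.921
  solve Keq expr → x = -0.007243; check Q = 1.6190e-04

x = -0.007243 M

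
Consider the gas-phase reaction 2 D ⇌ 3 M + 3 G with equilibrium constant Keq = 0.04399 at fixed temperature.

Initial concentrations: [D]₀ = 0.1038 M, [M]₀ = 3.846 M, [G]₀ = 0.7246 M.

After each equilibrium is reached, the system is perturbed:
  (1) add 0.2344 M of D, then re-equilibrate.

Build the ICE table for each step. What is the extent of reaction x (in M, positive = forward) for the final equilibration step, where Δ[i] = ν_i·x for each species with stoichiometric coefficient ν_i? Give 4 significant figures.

Q₀ = 2009 vs Keq = 0.04399 ⇒ Q>K, reverse
Step 1:
                    D           M           G
  I            0.1038       3.846      0.7246
  C            0.4343     -0.6515     -0.6515
  E            0.5381       3.195     0.07311
  solve Keq expr → x = -0.2172; check Q = 0.04399
Then add 0.2344 M of D.
Step 2:
                    D           M           G
  I            0.7725       3.195     0.07311
  C          -0.01228     0.01841     0.01841
  E            0.7603       3.213     0.09152
  solve Keq expr → x = 0.006138; check Q = 0.04399

x = 0.006138 M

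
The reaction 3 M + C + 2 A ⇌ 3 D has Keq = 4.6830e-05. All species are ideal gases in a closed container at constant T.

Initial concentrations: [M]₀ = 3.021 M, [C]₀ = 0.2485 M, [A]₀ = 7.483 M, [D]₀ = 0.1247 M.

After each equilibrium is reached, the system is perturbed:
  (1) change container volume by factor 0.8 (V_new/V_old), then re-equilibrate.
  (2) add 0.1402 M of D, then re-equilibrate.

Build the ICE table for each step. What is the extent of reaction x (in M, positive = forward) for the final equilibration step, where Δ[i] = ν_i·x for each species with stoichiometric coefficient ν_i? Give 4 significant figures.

Q₀ = 5.0544e-06 vs Keq = 4.6830e-05 ⇒ Q<K, forward
Step 1:
                  M         C         A         D
  Initial     3.021    0.2485     7.483    0.1247
  Change    -0.1125  -0.03749  -0.07499    0.1125
  Equil       2.909     0.211     7.408    0.2372
  solve Keq expr → x = 0.03749; check Q = 4.6830e-05
Then change container volume by factor 0.8 (V_new/V_old).
Step 2:
                  M         C         A         D
  Initial     3.636    0.2638      9.26    0.2965
  Change   -0.05806  -0.01935  -0.03871   0.05806
  Equil       3.578    0.2444     9.221    0.3545
  solve Keq expr → x = 0.01935; check Q = 4.6830e-05
Then add 0.1402 M of D.
Step 3:
                  M         C         A         D
  Initial     3.578    0.2444     9.221    0.4947
  Change     0.1099   0.03663   0.07325   -0.1099
  Equil       3.687     0.281     9.295    0.3849
  solve Keq expr → x = -0.03663; check Q = 4.6830e-05

x = -0.03663 M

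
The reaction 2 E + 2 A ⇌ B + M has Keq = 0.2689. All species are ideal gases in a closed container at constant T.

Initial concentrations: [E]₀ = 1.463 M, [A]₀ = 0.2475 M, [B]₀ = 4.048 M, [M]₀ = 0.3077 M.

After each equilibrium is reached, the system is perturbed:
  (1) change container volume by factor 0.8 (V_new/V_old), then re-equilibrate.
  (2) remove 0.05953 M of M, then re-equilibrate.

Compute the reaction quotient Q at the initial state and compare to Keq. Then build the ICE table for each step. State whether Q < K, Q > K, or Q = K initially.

Q₀ = 9.5; Q > K (proceeds reverse)

Q₀ = 9.5 vs Keq = 0.2689 ⇒ Q>K, reverse
Step 1:
                    E           A           B           M
  I             1.463      0.2475       4.048      0.3077
  C            0.4064      0.4064     -0.2032     -0.2032
  E             1.869      0.6539       3.845      0.1045
  solve Keq expr → x = -0.2032; check Q = 0.2689
Then change container volume by factor 0.8 (V_new/V_old).
Step 2:
                    E           A           B           M
  I             2.337      0.8174       4.806      0.1306
  C          -0.06429    -0.06429     0.03214     0.03214
  E             2.272      0.7531       4.838      0.1628
  solve Keq expr → x = 0.03214; check Q = 0.2689
Then remove 0.05953 M of M.
Step 3:
                    E           A           B           M
  I             2.272      0.7531       4.838      0.1032
  C          -0.05666    -0.05666     0.02833     0.02833
  E             2.216      0.6964       4.866      0.1316
  solve Keq expr → x = 0.02833; check Q = 0.2689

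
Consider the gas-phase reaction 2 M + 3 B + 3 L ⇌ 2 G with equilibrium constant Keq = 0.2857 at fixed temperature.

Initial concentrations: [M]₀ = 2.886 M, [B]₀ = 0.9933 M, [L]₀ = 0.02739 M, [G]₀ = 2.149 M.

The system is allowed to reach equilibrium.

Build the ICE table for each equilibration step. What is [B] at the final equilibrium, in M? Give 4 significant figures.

[B]_eq = 1.592 M

Q₀ = 2.7534e+04 vs Keq = 0.2857 ⇒ Q>K, reverse
Step 1:
                    M           B           L           G
  Initial       2.886      0.9933     0.02739       2.149
  Change       0.3994      0.5991      0.5991     -0.3994
  Equil         3.285       1.592      0.6265        1.75
  solve Keq expr → x = -0.1997; check Q = 0.2857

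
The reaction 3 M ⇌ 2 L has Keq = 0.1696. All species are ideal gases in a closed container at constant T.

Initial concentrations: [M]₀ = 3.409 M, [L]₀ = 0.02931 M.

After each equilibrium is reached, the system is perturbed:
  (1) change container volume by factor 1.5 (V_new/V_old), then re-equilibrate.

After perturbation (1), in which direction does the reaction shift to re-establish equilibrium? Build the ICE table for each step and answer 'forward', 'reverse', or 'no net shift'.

Q₀ = 2.1685e-05 vs Keq = 0.1696 ⇒ Q<K, forward
Step 1:
                  M         L
  init        3.409   0.02931
  Δ          -1.538     1.025
  eq          1.871     1.054
  solve Keq expr → x = 0.5125; check Q = 0.1696
Then change container volume by factor 1.5 (V_new/V_old).
Step 2:
                  M         L
  init        1.248    0.7029
  Δ         0.09418  -0.06279
  eq          1.342    0.6401
  solve Keq expr → x = -0.03139; check Q = 0.1696

Direction: reverse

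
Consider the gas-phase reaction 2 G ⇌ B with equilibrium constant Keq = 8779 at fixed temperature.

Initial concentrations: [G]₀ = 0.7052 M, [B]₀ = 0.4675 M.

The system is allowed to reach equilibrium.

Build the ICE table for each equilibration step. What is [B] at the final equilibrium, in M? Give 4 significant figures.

[B]_eq = 0.8153 M

Q₀ = 0.9401 vs Keq = 8779 ⇒ Q<K, forward
Step 1:
                    G           B
  Initial      0.7052      0.4675
  Change      -0.6956      0.3478
  Equil      0.009637      0.8153
  solve Keq expr → x = 0.3478; check Q = 8779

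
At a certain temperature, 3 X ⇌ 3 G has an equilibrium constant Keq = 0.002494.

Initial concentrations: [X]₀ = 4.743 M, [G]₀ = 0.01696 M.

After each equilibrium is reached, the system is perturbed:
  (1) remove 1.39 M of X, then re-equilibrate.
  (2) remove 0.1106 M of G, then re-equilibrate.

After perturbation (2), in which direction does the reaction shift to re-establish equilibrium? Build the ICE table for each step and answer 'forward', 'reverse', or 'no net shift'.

Direction: forward

Q₀ = 4.5721e-08 vs Keq = 0.002494 ⇒ Q<K, forward
Step 1:
                    X           G
  init          4.743     0.01696
  Δ           -0.5515      0.5515
  eq            4.192      0.5684
  solve Keq expr → x = 0.1838; check Q = 0.002494
Then remove 1.39 M of X.
Step 2:
                    X           G
  init          2.802      0.5684
  Δ             0.166      -0.166
  eq            2.968      0.4024
  solve Keq expr → x = -0.05533; check Q = 0.002494
Then remove 0.1106 M of G.
Step 3:
                    X           G
  init          2.968      0.2918
  Δ          -0.09739     0.09739
  eq             2.87      0.3892
  solve Keq expr → x = 0.03246; check Q = 0.002494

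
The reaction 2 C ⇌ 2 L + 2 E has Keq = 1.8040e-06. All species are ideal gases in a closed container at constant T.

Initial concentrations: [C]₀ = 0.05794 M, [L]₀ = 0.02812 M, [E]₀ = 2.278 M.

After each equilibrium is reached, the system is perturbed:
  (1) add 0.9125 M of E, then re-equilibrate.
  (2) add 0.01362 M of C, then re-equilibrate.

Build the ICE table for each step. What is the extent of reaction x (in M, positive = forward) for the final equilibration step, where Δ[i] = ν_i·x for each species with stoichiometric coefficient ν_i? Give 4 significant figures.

Q₀ = 1.222 vs Keq = 1.8040e-06 ⇒ Q>K, reverse
Step 1:
                   C          L          E
  Initial    0.05794    0.02812      2.278
  Change     0.02807   -0.02807   -0.02807
  Equil      0.08601 5.1344e-05       2.25
  solve Keq expr → x = -0.01403; check Q = 1.8040e-06
Then add 0.9125 M of E.
Step 2:
                   C          L          E
  Initial    0.08601 5.1344e-05      3.162
  Change  1.4809e-05 -1.4809e-05 -1.4809e-05
  Equil      0.08602 3.6536e-05      3.162
  solve Keq expr → x = -7.4043e-06; check Q = 1.8040e-06
Then add 0.01362 M of C.
Step 3:
                   C          L          E
  Initial    0.09964 3.6536e-05      3.162
  Change  -5.7821e-06 5.7821e-06 5.7821e-06
  Equil      0.09964 4.2318e-05      3.162
  solve Keq expr → x = 2.8911e-06; check Q = 1.8040e-06

x = 2.8911e-06 M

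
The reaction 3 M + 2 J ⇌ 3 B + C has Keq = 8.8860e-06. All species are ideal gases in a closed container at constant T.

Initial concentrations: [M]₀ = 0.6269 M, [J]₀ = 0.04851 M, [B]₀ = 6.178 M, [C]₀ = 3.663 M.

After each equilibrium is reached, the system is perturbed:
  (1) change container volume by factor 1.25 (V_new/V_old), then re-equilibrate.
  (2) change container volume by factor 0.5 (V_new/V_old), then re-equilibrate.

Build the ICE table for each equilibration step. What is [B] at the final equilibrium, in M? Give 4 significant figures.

[B]_eq = 0.5242 M

Q₀ = 1.4898e+06 vs Keq = 8.8860e-06 ⇒ Q>K, reverse
Step 1:
                   M          J          B          C
  Initial     0.6269    0.04851      6.178      3.663
  Change       5.894      3.929     -5.894     -1.965
  Equil        6.521      3.978     0.2842      1.698
  solve Keq expr → x = -1.965; check Q = 8.8860e-06
Then change container volume by factor 1.25 (V_new/V_old).
Step 2:
                   M          J          B          C
  Initial      5.217      3.182     0.2274      1.359
  Change     0.01499   0.009991   -0.01499  -0.004996
  Equil        5.232      3.192     0.2124      1.354
  solve Keq expr → x = -0.004996; check Q = 8.8860e-06
Then change container volume by factor 0.5 (V_new/V_old).
Step 3:
                   M          J          B          C
  Initial      10.46      6.384     0.4247      2.707
  Change     -0.0995   -0.06633     0.0995    0.03317
  Equil        10.36      6.318     0.5242      2.741
  solve Keq expr → x = 0.03317; check Q = 8.8860e-06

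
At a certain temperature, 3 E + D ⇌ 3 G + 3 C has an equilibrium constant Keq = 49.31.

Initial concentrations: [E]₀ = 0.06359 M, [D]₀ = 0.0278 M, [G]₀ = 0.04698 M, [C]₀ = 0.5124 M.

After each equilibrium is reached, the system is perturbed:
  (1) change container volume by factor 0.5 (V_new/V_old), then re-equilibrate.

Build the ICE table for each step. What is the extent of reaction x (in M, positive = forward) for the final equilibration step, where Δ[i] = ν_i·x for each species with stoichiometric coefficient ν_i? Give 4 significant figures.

x = -0.00685 M

Q₀ = 1.951 vs Keq = 49.31 ⇒ Q<K, forward
Step 1:
                   E          D          G          C
  I          0.06359     0.0278    0.04698     0.5124
  C         -0.02466   -0.00822    0.02466    0.02466
  E          0.03893    0.01958    0.07164     0.5371
  solve Keq expr → x = 0.00822; check Q = 49.31
Then change container volume by factor 0.5 (V_new/V_old).
Step 2:
                   E          D          G          C
  I          0.07786    0.03916     0.1433      1.074
  C          0.02055    0.00685   -0.02055   -0.02055
  E          0.09841    0.04601     0.1227      1.054
  solve Keq expr → x = -0.00685; check Q = 49.31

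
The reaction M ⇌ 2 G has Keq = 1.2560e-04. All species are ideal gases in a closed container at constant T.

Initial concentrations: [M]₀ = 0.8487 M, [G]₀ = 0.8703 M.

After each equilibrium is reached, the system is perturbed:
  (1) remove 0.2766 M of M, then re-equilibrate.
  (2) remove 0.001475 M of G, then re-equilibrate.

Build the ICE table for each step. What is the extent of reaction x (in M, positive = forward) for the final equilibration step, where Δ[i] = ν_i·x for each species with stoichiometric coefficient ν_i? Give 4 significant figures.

Q₀ = 0.8924 vs Keq = 1.2560e-04 ⇒ Q>K, reverse
Step 1:
                    M           G
  Initial      0.8487      0.8703
  Change       0.4288     -0.8576
  Equil         1.278     0.01267
  solve Keq expr → x = -0.4288; check Q = 1.2560e-04
Then remove 0.2766 M of M.
Step 2:
                    M           G
  Initial       1.001     0.01267
  Change   7.2539e-04   -0.001451
  Equil         1.002     0.01122
  solve Keq expr → x = -7.2539e-04; check Q = 1.2560e-04
Then remove 0.001475 M of G.
Step 3:
                    M           G
  Initial       1.002    0.009741
  Change  -7.3544e-04    0.001471
  Equil         1.001     0.01121
  solve Keq expr → x = 7.3544e-04; check Q = 1.2560e-04

x = 7.3544e-04 M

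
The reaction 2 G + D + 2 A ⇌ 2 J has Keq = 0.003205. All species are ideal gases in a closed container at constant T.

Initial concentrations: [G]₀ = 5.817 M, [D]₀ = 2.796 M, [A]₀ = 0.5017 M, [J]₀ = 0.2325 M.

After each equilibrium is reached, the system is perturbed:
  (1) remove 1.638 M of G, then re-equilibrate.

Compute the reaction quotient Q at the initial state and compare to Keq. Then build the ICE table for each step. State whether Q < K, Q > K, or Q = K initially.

Q₀ = 0.00227; Q < K (proceeds forward)

Q₀ = 0.00227 vs Keq = 0.003205 ⇒ Q<K, forward
Step 1:
                  G         D         A         J
  Initial     5.817     2.796    0.5017    0.2325
  Change   -0.02703  -0.01352  -0.02703   0.02703
  Equil        5.79     2.782    0.4747    0.2595
  solve Keq expr → x = 0.01352; check Q = 0.003205
Then remove 1.638 M of G.
Step 2:
                  G         D         A         J
  Initial     4.152     2.782    0.4747    0.2595
  Change    0.05028   0.02514   0.05028  -0.05028
  Equil       4.202     2.808    0.5249    0.2093
  solve Keq expr → x = -0.02514; check Q = 0.003205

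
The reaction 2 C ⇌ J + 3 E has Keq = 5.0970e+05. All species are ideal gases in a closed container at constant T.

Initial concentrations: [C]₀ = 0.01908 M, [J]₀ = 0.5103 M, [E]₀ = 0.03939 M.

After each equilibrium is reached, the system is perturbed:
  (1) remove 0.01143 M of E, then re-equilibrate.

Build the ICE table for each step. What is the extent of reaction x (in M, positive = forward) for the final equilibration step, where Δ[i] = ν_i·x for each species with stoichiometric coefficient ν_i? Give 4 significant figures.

Q₀ = 0.08567 vs Keq = 5.0970e+05 ⇒ Q<K, forward
Step 1:
                  C         J         E
  I         0.01908    0.5103   0.03939
  C        -0.01906  0.009531   0.02859
  E       1.7901e-05    0.5198   0.06798
  solve Keq expr → x = 0.009531; check Q = 5.0970e+05
Then remove 0.01143 M of E.
Step 2:
                  C         J         E
  I       1.7901e-05    0.5198   0.05655
  C       -4.3167e-06 2.1584e-06 6.4751e-06
  E       1.3584e-05    0.5198   0.05656
  solve Keq expr → x = 2.1584e-06; check Q = 5.0970e+05

x = 2.1584e-06 M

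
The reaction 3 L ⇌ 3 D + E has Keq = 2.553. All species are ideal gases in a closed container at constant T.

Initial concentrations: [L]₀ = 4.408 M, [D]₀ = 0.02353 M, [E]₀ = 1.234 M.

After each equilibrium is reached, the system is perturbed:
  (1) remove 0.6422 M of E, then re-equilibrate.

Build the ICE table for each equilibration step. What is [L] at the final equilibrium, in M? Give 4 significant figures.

Q₀ = 1.8770e-07 vs Keq = 2.553 ⇒ Q<K, forward
Step 1:
                   L          D          E
  I            4.408    0.02353      1.234
  C           -2.283      2.283     0.7611
  E            2.125      2.307      1.995
  solve Keq expr → x = 0.7611; check Q = 2.553
Then remove 0.6422 M of E.
Step 2:
                   L          D          E
  I            2.125      2.307      1.353
  C           -0.131      0.131    0.04367
  E            1.994      2.438      1.397
  solve Keq expr → x = 0.04367; check Q = 2.553

[L]_eq = 1.994 M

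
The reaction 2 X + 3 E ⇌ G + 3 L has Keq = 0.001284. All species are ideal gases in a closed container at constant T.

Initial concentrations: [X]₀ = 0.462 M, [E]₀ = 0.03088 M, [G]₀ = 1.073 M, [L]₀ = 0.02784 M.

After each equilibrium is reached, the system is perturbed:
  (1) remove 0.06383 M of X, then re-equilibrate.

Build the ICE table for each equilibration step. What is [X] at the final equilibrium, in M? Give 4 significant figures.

Q₀ = 3.684 vs Keq = 0.001284 ⇒ Q>K, reverse
Step 1:
                  X         E         G         L
  Initial     0.462   0.03088     1.073   0.02784
  Change    0.01617   0.02425 -0.008084  -0.02425
  Equil      0.4782   0.05513     1.065  0.003588
  solve Keq expr → x = -0.008084; check Q = 0.001284
Then remove 0.06383 M of X.
Step 2:
                  X         E         G         L
  Initial    0.4143   0.05513     1.065  0.003588
  Change  2.0500e-04 3.0750e-04 -1.0250e-04 -3.0750e-04
  Equil      0.4145   0.05544     1.065  0.003281
  solve Keq expr → x = -1.0250e-04; check Q = 0.001284

[X]_eq = 0.4145 M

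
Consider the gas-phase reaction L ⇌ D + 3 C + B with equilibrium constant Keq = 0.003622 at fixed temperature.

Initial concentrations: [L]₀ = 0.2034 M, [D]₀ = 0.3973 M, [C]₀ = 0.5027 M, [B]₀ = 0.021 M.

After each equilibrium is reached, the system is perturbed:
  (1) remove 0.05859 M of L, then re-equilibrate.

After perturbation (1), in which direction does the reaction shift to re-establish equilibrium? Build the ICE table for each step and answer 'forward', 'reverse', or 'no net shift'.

Direction: reverse

Q₀ = 0.005211 vs Keq = 0.003622 ⇒ Q>K, reverse
Step 1:
                   L          D          C          B
  init        0.2034     0.3973     0.5027      0.021
  Δ         0.004588  -0.004588   -0.01376  -0.004588
  eq           0.208     0.3927     0.4889    0.01641
  solve Keq expr → x = -0.004588; check Q = 0.003622
Then remove 0.05859 M of L.
Step 2:
                   L          D          C          B
  init        0.1494     0.3927     0.4889    0.01641
  Δ         0.003441  -0.003441   -0.01032  -0.003441
  eq          0.1528     0.3893     0.4786    0.01297
  solve Keq expr → x = -0.003441; check Q = 0.003622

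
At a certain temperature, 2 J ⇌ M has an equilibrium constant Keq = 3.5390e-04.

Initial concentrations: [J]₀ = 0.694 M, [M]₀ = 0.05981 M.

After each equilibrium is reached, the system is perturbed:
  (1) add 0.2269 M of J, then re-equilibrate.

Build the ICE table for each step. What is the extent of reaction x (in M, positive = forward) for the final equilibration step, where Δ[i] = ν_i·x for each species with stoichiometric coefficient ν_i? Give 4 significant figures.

x = 1.4859e-04 M

Q₀ = 0.1242 vs Keq = 3.5390e-04 ⇒ Q>K, reverse
Step 1:
                  J         M
  Initial     0.694   0.05981
  Change     0.1192  -0.05958
  Equil      0.8132 2.3400e-04
  solve Keq expr → x = -0.05958; check Q = 3.5390e-04
Then add 0.2269 M of J.
Step 2:
                  J         M
  Initial      1.04 2.3400e-04
  Change  -2.9719e-04 1.4859e-04
  Equil        1.04 3.8260e-04
  solve Keq expr → x = 1.4859e-04; check Q = 3.5390e-04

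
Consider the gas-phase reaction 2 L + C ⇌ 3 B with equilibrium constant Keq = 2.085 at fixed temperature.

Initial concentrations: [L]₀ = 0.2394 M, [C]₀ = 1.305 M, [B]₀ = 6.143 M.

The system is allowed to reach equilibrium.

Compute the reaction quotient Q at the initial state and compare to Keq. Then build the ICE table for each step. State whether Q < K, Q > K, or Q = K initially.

Q₀ = 3099 vs Keq = 2.085 ⇒ Q>K, reverse
Step 1:
                  L         C         B
  I          0.2394     1.305     6.143
  C           2.099      1.05    -3.149
  E           2.339     2.355     2.994
  solve Keq expr → x = -1.05; check Q = 2.085

Q₀ = 3099; Q > K (proceeds reverse)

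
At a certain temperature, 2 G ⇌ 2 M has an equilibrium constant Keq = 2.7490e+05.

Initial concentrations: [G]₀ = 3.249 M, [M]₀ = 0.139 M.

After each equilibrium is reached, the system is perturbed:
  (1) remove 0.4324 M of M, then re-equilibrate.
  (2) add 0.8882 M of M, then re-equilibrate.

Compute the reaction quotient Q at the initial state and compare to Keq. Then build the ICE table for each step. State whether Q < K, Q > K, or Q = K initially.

Q₀ = 0.00183 vs Keq = 2.7490e+05 ⇒ Q<K, forward
Step 1:
                   G          M
  init         3.249      0.139
  Δ           -3.243      3.243
  eq         0.00645      3.382
  solve Keq expr → x = 1.621; check Q = 2.7490e+05
Then remove 0.4324 M of M.
Step 2:
                   G          M
  init       0.00645      2.949
  Δ       -8.2313e-04 8.2313e-04
  eq        0.005626       2.95
  solve Keq expr → x = 4.1157e-04; check Q = 2.7490e+05
Then add 0.8882 M of M.
Step 3:
                   G          M
  init      0.005626      3.838
  Δ         0.001691  -0.001691
  eq        0.007317      3.836
  solve Keq expr → x = -8.4541e-04; check Q = 2.7490e+05

Q₀ = 0.00183; Q < K (proceeds forward)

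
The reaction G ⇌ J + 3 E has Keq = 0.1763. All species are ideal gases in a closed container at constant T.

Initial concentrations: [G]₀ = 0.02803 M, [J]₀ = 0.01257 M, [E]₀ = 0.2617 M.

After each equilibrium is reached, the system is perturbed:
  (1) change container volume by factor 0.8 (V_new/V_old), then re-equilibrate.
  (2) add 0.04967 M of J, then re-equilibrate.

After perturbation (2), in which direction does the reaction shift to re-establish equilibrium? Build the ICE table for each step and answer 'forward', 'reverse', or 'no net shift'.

Direction: reverse

Q₀ = 0.008038 vs Keq = 0.1763 ⇒ Q<K, forward
Step 1:
                    G           J           E
  I           0.02803     0.01257      0.2617
  C          -0.02137     0.02137     0.06411
  E          0.006659     0.03394      0.3258
  solve Keq expr → x = 0.02137; check Q = 0.1763
Then change container volume by factor 0.8 (V_new/V_old).
Step 2:
                    G           J           E
  I          0.008323     0.04243      0.4073
  C          0.004689   -0.004689    -0.01407
  E           0.01301     0.03774      0.3932
  solve Keq expr → x = -0.004689; check Q = 0.1763
Then add 0.04967 M of J.
Step 3:
                    G           J           E
  I           0.01301     0.08741      0.3932
  C          0.008905   -0.008905    -0.02672
  E           0.02192      0.0785      0.3665
  solve Keq expr → x = -0.008905; check Q = 0.1763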